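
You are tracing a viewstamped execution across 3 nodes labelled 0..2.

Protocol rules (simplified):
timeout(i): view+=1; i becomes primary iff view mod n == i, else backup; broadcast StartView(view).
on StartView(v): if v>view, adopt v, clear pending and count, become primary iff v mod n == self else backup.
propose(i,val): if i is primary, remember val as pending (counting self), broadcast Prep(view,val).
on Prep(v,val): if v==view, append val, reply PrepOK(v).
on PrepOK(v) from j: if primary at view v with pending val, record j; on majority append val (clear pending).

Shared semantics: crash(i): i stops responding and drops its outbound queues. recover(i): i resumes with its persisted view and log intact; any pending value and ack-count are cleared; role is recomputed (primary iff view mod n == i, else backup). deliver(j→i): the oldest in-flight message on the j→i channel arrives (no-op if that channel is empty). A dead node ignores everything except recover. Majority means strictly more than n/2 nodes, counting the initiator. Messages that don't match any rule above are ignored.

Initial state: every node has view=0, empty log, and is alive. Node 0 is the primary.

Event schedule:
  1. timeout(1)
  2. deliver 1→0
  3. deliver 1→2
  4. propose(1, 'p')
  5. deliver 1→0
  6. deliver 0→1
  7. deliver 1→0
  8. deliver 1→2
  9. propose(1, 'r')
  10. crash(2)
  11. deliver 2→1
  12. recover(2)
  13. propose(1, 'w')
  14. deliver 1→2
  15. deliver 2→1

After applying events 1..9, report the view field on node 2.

1

[1] timeout(1) → N1(prim v1 [-])
[2] deliver 1→0 → N0(back v1 [-])
[3] deliver 1→2 → N2(back v1 [-])
[4] propose(1,'p') → ∅
[5] deliver 1→0 → N0(back v1 [p])
[6] deliver 0→1 → N1(prim v1 [p])
[7] deliver 1→0 → ∅
[8] deliver 1→2 → N2(back v1 [p])
[9] propose(1,'r') → ∅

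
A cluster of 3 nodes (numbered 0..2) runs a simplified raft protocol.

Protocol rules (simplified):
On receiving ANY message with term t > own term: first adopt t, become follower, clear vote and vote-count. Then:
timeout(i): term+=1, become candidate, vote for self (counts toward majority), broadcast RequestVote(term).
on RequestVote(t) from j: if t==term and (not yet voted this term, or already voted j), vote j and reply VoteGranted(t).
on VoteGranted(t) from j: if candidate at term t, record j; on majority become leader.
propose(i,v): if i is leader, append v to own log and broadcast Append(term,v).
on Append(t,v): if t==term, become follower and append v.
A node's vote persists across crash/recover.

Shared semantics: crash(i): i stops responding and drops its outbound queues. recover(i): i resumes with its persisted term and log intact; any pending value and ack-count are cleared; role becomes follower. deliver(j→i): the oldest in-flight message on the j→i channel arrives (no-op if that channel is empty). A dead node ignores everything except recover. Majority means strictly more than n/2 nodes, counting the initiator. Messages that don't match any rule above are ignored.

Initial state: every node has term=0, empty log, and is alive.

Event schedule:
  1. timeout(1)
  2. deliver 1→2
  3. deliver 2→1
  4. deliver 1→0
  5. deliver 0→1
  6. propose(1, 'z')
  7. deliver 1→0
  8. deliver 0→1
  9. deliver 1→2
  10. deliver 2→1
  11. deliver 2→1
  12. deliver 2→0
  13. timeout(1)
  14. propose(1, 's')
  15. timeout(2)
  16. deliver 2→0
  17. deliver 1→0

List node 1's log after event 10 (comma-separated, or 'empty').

z

[1] timeout(1) → N1(cand t1 [-])
[2] deliver 1→2 → N2(foll t1 [-])
[3] deliver 2→1 → N1(lead t1 [-])
[4] deliver 1→0 → N0(foll t1 [-])
[5] deliver 0→1 → ∅
[6] propose(1,'z') → N1(lead t1 [z])
[7] deliver 1→0 → N0(foll t1 [z])
[8] deliver 0→1 → ∅
[9] deliver 1→2 → N2(foll t1 [z])
[10] deliver 2→1 → ∅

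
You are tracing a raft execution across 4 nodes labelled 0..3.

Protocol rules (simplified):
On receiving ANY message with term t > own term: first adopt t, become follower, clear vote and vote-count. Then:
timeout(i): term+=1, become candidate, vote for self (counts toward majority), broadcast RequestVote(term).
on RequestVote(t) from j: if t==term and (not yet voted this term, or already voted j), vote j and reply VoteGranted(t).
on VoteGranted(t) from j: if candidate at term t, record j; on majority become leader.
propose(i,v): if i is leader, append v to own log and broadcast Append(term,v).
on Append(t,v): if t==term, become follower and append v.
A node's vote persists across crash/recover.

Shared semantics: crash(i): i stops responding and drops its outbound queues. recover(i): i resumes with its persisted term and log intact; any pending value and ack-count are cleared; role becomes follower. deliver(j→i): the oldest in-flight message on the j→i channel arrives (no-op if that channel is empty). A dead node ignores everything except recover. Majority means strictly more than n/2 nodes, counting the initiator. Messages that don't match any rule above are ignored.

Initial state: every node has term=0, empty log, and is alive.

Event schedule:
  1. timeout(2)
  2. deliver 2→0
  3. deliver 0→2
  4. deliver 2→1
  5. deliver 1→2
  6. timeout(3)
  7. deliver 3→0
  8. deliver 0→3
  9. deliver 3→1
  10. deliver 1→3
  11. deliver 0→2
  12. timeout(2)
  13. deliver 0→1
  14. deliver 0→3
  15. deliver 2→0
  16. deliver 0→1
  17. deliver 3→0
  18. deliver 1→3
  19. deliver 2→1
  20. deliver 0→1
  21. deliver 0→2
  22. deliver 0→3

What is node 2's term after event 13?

2

[1] timeout(2) → N2(cand t1 [-])
[2] deliver 2→0 → N0(foll t1 [-])
[3] deliver 0→2 → ∅
[4] deliver 2→1 → N1(foll t1 [-])
[5] deliver 1→2 → N2(lead t1 [-])
[6] timeout(3) → N3(cand t1 [-])
[7] deliver 3→0 → ∅
[8] deliver 0→3 → ∅
[9] deliver 3→1 → ∅
[10] deliver 1→3 → ∅
[11] deliver 0→2 → ∅
[12] timeout(2) → N2(cand t2 [-])
[13] deliver 0→1 → ∅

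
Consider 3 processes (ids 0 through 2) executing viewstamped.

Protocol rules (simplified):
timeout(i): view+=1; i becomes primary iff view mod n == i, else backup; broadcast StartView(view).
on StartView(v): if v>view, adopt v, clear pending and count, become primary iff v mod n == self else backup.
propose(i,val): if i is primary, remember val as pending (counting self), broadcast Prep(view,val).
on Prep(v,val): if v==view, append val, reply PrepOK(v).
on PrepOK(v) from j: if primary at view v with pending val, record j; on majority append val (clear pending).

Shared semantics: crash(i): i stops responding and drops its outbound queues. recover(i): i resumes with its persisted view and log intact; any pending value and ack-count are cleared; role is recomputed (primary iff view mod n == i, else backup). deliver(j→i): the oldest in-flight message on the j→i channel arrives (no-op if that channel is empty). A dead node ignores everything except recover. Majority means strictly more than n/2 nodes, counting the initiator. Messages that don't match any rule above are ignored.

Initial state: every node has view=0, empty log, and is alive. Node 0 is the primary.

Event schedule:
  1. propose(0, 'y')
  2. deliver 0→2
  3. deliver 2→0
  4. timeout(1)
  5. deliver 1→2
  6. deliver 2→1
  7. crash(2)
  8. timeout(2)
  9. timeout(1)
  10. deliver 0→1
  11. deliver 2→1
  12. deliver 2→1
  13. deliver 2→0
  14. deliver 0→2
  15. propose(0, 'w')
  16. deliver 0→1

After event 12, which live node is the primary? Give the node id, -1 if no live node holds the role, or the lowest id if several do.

0

1. propose(0,'y'):  nop
2. deliver 0→2:  <2:back v0 y>
3. deliver 2→0:  <0:prim v0 y>
4. timeout(1):  <1:prim v1 ->
5. deliver 1→2:  <2:back v1 y>
6. deliver 2→1:  nop
7. crash(2):  <2:✗back v1 y>
8. timeout(2):  nop
9. timeout(1):  <1:back v2 ->
10. deliver 0→1:  nop
11. deliver 2→1:  nop
12. deliver 2→1:  nop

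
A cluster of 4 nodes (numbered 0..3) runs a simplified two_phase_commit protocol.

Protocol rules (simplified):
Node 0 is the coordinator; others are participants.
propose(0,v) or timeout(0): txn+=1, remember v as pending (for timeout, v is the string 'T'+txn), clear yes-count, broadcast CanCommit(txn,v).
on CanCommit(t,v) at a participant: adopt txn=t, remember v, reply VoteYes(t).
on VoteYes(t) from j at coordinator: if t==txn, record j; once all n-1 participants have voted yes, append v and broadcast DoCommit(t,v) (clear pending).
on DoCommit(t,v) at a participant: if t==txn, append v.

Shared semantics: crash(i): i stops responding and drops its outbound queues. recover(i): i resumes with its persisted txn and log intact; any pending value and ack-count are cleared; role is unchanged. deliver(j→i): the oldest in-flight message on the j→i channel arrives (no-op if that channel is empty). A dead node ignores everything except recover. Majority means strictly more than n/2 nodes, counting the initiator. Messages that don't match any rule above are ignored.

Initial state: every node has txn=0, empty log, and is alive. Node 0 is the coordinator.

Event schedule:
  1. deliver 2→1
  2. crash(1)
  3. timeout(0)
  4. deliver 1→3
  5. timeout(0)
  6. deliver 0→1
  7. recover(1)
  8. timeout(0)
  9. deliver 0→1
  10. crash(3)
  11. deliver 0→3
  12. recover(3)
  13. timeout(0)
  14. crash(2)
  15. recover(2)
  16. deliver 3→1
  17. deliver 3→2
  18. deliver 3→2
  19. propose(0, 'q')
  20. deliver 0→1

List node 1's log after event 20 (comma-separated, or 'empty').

empty

after 1 — deliver 2→1: ·
after 2 — crash(1): n1:✗part/t0/[-]
after 3 — timeout(0): n0:coor/t1/[-]
after 4 — deliver 1→3: ·
after 5 — timeout(0): n0:coor/t2/[-]
after 6 — deliver 0→1: ·
after 7 — recover(1): n1:part/t0/[-]
after 8 — timeout(0): n0:coor/t3/[-]
after 9 — deliver 0→1: n1:part/t1/[-]
after 10 — crash(3): n3:✗part/t0/[-]
after 11 — deliver 0→3: ·
after 12 — recover(3): n3:part/t0/[-]
after 13 — timeout(0): n0:coor/t4/[-]
after 14 — crash(2): n2:✗part/t0/[-]
after 15 — recover(2): n2:part/t0/[-]
after 16 — deliver 3→1: ·
after 17 — deliver 3→2: ·
after 18 — deliver 3→2: ·
after 19 — propose(0,'q'): n0:coor/t5/[-]
after 20 — deliver 0→1: n1:part/t2/[-]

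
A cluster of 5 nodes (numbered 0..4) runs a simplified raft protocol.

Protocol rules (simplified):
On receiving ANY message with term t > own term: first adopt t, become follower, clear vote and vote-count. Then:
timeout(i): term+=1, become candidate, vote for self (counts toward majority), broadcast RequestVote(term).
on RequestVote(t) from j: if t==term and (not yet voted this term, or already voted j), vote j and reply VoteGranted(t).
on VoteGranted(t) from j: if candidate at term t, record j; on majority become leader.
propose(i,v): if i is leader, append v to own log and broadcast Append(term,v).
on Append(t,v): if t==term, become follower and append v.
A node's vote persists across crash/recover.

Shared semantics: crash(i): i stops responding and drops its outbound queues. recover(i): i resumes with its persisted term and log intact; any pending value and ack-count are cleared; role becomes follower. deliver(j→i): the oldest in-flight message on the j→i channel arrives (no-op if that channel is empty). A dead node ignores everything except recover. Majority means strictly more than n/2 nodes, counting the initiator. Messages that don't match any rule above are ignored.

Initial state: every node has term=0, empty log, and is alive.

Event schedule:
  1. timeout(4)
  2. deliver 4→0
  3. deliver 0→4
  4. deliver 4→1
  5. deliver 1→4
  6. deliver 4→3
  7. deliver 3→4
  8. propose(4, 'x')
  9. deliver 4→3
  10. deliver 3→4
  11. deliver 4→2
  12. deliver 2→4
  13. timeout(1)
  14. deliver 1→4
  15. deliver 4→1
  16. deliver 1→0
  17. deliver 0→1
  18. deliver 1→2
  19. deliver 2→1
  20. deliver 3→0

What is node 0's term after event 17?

2

step 1 timeout(4): 4={cand,t=1,log=-}
step 2 deliver 4→0: 0={foll,t=1,log=-}
step 3 deliver 0→4: —
step 4 deliver 4→1: 1={foll,t=1,log=-}
step 5 deliver 1→4: 4={lead,t=1,log=-}
step 6 deliver 4→3: 3={foll,t=1,log=-}
step 7 deliver 3→4: —
step 8 propose(4,'x'): 4={lead,t=1,log=x}
step 9 deliver 4→3: 3={foll,t=1,log=x}
step 10 deliver 3→4: —
step 11 deliver 4→2: 2={foll,t=1,log=-}
step 12 deliver 2→4: —
step 13 timeout(1): 1={cand,t=2,log=-}
step 14 deliver 1→4: 4={foll,t=2,log=x}
step 15 deliver 4→1: —
step 16 deliver 1→0: 0={foll,t=2,log=-}
step 17 deliver 0→1: —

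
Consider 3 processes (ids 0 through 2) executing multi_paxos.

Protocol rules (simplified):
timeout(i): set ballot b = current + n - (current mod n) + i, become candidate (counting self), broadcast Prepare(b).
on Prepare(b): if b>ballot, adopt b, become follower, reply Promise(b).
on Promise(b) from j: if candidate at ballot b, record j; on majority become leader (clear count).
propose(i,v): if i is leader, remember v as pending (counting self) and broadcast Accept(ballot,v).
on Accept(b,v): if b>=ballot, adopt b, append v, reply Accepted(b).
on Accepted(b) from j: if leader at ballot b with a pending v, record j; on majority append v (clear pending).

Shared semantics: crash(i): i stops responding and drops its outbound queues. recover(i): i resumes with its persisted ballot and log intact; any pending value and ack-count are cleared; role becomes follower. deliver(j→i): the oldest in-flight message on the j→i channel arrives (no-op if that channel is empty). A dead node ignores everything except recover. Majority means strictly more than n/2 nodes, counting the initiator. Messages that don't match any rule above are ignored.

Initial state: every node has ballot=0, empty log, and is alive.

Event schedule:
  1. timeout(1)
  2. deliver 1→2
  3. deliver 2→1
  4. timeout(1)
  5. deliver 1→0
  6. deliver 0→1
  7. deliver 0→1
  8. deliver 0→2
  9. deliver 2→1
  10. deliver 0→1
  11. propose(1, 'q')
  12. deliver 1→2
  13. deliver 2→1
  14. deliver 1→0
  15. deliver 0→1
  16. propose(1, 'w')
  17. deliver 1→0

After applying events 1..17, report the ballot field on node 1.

1. timeout(1):  <1:cand b4 ->
2. deliver 1→2:  <2:foll b4 ->
3. deliver 2→1:  <1:lead b4 ->
4. timeout(1):  <1:cand b7 ->
5. deliver 1→0:  <0:foll b4 ->
6. deliver 0→1:  nop
7. deliver 0→1:  nop
8. deliver 0→2:  nop
9. deliver 2→1:  nop
10. deliver 0→1:  nop
11. propose(1,'q'):  nop
12. deliver 1→2:  <2:foll b7 ->
13. deliver 2→1:  <1:lead b7 ->
14. deliver 1→0:  <0:foll b7 ->
15. deliver 0→1:  nop
16. propose(1,'w'):  nop
17. deliver 1→0:  <0:foll b7 w>

7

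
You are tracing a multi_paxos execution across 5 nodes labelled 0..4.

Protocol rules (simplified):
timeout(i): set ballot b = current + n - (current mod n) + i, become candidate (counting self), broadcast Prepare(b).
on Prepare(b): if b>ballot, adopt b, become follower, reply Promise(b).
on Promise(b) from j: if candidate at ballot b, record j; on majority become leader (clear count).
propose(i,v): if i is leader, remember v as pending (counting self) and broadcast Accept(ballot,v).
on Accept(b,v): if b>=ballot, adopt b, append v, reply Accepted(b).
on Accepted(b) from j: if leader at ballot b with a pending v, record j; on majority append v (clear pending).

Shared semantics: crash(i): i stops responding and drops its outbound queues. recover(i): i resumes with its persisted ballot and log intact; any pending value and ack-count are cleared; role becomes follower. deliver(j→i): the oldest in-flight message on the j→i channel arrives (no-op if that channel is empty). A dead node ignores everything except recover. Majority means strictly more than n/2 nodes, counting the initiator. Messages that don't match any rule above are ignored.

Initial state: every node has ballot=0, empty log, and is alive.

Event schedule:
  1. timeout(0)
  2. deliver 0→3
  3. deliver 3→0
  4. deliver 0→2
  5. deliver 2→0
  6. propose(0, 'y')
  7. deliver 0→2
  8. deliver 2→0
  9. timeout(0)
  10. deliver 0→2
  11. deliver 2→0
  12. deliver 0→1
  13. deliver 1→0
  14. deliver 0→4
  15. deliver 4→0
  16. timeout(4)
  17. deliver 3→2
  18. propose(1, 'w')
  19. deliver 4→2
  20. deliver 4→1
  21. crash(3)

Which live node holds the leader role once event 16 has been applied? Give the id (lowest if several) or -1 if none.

-1

step 1 timeout(0): 0={cand,b=5,log=-}
step 2 deliver 0→3: 3={foll,b=5,log=-}
step 3 deliver 3→0: —
step 4 deliver 0→2: 2={foll,b=5,log=-}
step 5 deliver 2→0: 0={lead,b=5,log=-}
step 6 propose(0,'y'): —
step 7 deliver 0→2: 2={foll,b=5,log=y}
step 8 deliver 2→0: —
step 9 timeout(0): 0={cand,b=10,log=-}
step 10 deliver 0→2: 2={foll,b=10,log=y}
step 11 deliver 2→0: —
step 12 deliver 0→1: 1={foll,b=5,log=-}
step 13 deliver 1→0: —
step 14 deliver 0→4: 4={foll,b=5,log=-}
step 15 deliver 4→0: —
step 16 timeout(4): 4={cand,b=14,log=-}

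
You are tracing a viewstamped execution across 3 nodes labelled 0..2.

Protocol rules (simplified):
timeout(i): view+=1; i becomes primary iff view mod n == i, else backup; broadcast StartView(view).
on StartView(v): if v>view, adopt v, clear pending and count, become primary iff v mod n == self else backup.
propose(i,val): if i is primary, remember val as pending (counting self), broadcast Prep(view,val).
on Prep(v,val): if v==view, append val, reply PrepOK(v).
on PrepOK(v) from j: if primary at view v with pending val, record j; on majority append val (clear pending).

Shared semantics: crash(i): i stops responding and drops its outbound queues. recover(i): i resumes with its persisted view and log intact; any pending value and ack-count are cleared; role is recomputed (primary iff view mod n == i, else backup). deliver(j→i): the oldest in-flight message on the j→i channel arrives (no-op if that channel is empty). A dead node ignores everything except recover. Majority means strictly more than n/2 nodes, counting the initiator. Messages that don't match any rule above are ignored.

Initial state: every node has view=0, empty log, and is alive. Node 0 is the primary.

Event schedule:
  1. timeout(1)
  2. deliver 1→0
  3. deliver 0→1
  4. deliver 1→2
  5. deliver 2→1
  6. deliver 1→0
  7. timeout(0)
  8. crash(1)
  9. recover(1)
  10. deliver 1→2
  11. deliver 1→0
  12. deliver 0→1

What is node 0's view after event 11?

1. timeout(1):  <1:prim v1 ->
2. deliver 1→0:  <0:back v1 ->
3. deliver 0→1:  nop
4. deliver 1→2:  <2:back v1 ->
5. deliver 2→1:  nop
6. deliver 1→0:  nop
7. timeout(0):  <0:back v2 ->
8. crash(1):  <1:✗prim v1 ->
9. recover(1):  <1:prim v1 ->
10. deliver 1→2:  nop
11. deliver 1→0:  nop

2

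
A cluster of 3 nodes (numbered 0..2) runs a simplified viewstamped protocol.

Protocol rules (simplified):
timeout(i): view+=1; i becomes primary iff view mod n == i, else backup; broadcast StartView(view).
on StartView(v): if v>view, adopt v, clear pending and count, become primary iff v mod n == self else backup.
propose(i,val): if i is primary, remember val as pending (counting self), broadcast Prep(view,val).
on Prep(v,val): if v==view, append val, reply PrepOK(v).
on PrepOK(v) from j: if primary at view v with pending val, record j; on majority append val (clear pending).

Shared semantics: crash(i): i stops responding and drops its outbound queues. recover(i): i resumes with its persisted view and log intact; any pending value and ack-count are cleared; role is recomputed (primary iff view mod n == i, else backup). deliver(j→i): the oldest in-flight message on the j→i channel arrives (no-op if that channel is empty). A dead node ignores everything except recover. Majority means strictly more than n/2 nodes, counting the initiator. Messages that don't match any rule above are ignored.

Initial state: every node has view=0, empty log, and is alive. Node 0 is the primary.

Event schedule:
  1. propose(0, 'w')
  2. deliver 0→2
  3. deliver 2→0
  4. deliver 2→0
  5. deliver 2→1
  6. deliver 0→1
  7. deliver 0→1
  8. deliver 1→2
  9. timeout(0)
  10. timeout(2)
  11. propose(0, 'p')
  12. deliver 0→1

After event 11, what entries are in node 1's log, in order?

e1 propose(0,'w'): ·
e2 deliver 0→2: 2[back,v=0,w]
e3 deliver 2→0: 0[prim,v=0,w]
e4 deliver 2→0: ·
e5 deliver 2→1: ·
e6 deliver 0→1: 1[back,v=0,w]
e7 deliver 0→1: ·
e8 deliver 1→2: ·
e9 timeout(0): 0[back,v=1,w]
e10 timeout(2): 2[back,v=1,w]
e11 propose(0,'p'): ·

w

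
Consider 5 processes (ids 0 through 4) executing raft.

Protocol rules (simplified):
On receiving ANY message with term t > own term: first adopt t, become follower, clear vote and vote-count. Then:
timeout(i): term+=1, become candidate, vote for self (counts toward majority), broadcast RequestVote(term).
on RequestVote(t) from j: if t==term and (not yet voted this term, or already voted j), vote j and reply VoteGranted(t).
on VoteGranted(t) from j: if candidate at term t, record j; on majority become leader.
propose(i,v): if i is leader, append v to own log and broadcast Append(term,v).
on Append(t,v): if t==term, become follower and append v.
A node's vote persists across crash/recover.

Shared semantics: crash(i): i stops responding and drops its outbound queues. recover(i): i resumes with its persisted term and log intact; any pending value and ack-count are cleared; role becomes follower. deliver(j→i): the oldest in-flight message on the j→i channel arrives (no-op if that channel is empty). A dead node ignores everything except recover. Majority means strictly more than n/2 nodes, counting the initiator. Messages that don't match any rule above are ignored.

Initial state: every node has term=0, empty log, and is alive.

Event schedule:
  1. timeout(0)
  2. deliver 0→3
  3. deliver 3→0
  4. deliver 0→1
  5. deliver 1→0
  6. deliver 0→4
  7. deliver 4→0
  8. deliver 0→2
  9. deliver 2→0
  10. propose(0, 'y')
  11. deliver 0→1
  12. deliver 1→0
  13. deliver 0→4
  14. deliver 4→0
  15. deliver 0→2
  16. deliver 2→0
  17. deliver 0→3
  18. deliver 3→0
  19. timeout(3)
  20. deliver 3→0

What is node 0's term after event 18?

1

after 1 — timeout(0): n0:cand/t1/[-]
after 2 — deliver 0→3: n3:foll/t1/[-]
after 3 — deliver 3→0: ·
after 4 — deliver 0→1: n1:foll/t1/[-]
after 5 — deliver 1→0: n0:lead/t1/[-]
after 6 — deliver 0→4: n4:foll/t1/[-]
after 7 — deliver 4→0: ·
after 8 — deliver 0→2: n2:foll/t1/[-]
after 9 — deliver 2→0: ·
after 10 — propose(0,'y'): n0:lead/t1/[y]
after 11 — deliver 0→1: n1:foll/t1/[y]
after 12 — deliver 1→0: ·
after 13 — deliver 0→4: n4:foll/t1/[y]
after 14 — deliver 4→0: ·
after 15 — deliver 0→2: n2:foll/t1/[y]
after 16 — deliver 2→0: ·
after 17 — deliver 0→3: n3:foll/t1/[y]
after 18 — deliver 3→0: ·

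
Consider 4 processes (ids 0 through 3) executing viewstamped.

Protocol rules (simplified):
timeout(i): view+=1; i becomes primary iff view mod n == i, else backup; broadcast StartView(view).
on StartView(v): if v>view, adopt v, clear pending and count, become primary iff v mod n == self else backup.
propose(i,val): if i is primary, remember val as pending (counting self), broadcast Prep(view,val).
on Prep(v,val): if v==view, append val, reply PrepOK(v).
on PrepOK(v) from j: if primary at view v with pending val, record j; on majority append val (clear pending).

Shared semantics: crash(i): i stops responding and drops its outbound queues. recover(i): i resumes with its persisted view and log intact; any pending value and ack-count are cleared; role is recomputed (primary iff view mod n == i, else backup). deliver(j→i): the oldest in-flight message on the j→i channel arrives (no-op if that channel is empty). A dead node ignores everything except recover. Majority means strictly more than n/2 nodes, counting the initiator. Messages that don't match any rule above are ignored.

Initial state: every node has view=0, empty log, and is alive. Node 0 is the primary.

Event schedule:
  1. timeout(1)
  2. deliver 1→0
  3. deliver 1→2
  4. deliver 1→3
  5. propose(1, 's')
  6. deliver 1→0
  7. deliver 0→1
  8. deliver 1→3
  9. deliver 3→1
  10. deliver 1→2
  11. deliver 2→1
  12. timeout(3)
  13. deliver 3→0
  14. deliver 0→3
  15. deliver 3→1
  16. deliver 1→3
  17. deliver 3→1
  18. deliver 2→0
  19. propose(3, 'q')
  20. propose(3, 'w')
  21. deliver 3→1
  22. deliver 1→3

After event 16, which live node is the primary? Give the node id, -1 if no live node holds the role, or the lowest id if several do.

e1 timeout(1): 1[prim,v=1,-]
e2 deliver 1→0: 0[back,v=1,-]
e3 deliver 1→2: 2[back,v=1,-]
e4 deliver 1→3: 3[back,v=1,-]
e5 propose(1,'s'): ·
e6 deliver 1→0: 0[back,v=1,s]
e7 deliver 0→1: ·
e8 deliver 1→3: 3[back,v=1,s]
e9 deliver 3→1: 1[prim,v=1,s]
e10 deliver 1→2: 2[back,v=1,s]
e11 deliver 2→1: ·
e12 timeout(3): 3[back,v=2,s]
e13 deliver 3→0: 0[back,v=2,s]
e14 deliver 0→3: ·
e15 deliver 3→1: 1[back,v=2,s]
e16 deliver 1→3: ·

-1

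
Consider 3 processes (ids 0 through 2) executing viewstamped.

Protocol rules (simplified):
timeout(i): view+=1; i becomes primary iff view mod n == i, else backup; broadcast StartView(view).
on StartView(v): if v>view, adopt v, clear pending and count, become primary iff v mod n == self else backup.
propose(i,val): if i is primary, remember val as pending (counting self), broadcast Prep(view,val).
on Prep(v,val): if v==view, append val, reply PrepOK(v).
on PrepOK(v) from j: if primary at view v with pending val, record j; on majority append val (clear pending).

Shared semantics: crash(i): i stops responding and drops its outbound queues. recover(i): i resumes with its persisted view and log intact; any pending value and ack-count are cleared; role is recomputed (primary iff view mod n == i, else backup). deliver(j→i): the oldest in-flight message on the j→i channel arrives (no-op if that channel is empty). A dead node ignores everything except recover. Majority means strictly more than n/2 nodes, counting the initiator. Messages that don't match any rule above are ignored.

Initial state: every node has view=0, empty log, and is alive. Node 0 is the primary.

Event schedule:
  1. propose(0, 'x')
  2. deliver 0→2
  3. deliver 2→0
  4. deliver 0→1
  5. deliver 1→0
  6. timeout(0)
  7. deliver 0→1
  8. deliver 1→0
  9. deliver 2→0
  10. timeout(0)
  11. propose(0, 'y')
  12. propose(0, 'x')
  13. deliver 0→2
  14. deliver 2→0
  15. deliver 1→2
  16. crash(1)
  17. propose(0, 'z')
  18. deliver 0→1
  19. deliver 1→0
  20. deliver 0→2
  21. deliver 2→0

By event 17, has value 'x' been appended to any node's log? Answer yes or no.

step 1 propose(0,'x'): —
step 2 deliver 0→2: 2={back,v=0,log=x}
step 3 deliver 2→0: 0={prim,v=0,log=x}
step 4 deliver 0→1: 1={back,v=0,log=x}
step 5 deliver 1→0: —
step 6 timeout(0): 0={back,v=1,log=x}
step 7 deliver 0→1: 1={prim,v=1,log=x}
step 8 deliver 1→0: —
step 9 deliver 2→0: —
step 10 timeout(0): 0={back,v=2,log=x}
step 11 propose(0,'y'): —
step 12 propose(0,'x'): —
step 13 deliver 0→2: 2={back,v=1,log=x}
step 14 deliver 2→0: —
step 15 deliver 1→2: —
step 16 crash(1): 1={✗prim,v=1,log=x}
step 17 propose(0,'z'): —

yes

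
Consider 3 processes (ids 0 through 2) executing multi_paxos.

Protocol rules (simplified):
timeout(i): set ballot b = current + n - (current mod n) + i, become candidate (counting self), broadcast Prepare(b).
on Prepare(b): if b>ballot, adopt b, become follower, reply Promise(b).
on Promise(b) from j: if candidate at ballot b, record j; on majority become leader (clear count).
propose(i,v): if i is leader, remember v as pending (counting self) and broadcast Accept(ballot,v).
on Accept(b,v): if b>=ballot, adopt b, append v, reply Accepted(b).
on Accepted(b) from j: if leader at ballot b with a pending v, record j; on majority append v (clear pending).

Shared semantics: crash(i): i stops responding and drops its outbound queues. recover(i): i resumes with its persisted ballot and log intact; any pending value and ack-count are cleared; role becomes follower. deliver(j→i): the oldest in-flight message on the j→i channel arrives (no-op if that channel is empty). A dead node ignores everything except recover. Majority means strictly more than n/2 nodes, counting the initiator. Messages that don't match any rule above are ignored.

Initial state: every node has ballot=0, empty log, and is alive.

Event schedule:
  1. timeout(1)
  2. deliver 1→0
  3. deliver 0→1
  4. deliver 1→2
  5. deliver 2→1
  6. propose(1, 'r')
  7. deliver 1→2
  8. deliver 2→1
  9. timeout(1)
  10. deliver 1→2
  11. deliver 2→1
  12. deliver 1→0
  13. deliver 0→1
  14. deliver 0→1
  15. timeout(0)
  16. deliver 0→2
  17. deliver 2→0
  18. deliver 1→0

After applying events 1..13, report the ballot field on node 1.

7

step 1 timeout(1): 1={cand,b=4,log=-}
step 2 deliver 1→0: 0={foll,b=4,log=-}
step 3 deliver 0→1: 1={lead,b=4,log=-}
step 4 deliver 1→2: 2={foll,b=4,log=-}
step 5 deliver 2→1: —
step 6 propose(1,'r'): —
step 7 deliver 1→2: 2={foll,b=4,log=r}
step 8 deliver 2→1: 1={lead,b=4,log=r}
step 9 timeout(1): 1={cand,b=7,log=r}
step 10 deliver 1→2: 2={foll,b=7,log=r}
step 11 deliver 2→1: 1={lead,b=7,log=r}
step 12 deliver 1→0: 0={foll,b=4,log=r}
step 13 deliver 0→1: —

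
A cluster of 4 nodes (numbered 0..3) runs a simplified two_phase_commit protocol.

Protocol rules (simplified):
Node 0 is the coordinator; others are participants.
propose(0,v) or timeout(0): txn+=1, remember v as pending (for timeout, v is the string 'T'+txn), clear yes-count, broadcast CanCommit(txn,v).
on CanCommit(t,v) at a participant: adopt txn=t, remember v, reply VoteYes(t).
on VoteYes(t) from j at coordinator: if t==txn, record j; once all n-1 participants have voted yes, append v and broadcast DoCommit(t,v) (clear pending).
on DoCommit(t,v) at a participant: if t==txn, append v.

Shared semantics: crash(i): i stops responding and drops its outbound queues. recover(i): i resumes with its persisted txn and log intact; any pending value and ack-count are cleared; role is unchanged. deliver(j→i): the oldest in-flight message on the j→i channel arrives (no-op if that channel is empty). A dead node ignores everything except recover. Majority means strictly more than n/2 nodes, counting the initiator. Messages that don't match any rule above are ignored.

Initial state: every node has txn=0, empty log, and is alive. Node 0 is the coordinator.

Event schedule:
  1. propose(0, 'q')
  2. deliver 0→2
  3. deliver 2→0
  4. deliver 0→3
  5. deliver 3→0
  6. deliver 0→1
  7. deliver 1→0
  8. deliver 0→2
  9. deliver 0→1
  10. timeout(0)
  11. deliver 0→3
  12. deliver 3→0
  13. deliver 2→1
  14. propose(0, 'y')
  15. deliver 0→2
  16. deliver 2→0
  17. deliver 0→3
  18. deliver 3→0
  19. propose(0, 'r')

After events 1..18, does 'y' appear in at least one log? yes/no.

e1 propose(0,'q'): 0[coor,t=1,-]
e2 deliver 0→2: 2[part,t=1,-]
e3 deliver 2→0: ·
e4 deliver 0→3: 3[part,t=1,-]
e5 deliver 3→0: ·
e6 deliver 0→1: 1[part,t=1,-]
e7 deliver 1→0: 0[coor,t=1,q]
e8 deliver 0→2: 2[part,t=1,q]
e9 deliver 0→1: 1[part,t=1,q]
e10 timeout(0): 0[coor,t=2,q]
e11 deliver 0→3: 3[part,t=1,q]
e12 deliver 3→0: ·
e13 deliver 2→1: ·
e14 propose(0,'y'): 0[coor,t=3,q]
e15 deliver 0→2: 2[part,t=2,q]
e16 deliver 2→0: ·
e17 deliver 0→3: 3[part,t=2,q]
e18 deliver 3→0: ·

no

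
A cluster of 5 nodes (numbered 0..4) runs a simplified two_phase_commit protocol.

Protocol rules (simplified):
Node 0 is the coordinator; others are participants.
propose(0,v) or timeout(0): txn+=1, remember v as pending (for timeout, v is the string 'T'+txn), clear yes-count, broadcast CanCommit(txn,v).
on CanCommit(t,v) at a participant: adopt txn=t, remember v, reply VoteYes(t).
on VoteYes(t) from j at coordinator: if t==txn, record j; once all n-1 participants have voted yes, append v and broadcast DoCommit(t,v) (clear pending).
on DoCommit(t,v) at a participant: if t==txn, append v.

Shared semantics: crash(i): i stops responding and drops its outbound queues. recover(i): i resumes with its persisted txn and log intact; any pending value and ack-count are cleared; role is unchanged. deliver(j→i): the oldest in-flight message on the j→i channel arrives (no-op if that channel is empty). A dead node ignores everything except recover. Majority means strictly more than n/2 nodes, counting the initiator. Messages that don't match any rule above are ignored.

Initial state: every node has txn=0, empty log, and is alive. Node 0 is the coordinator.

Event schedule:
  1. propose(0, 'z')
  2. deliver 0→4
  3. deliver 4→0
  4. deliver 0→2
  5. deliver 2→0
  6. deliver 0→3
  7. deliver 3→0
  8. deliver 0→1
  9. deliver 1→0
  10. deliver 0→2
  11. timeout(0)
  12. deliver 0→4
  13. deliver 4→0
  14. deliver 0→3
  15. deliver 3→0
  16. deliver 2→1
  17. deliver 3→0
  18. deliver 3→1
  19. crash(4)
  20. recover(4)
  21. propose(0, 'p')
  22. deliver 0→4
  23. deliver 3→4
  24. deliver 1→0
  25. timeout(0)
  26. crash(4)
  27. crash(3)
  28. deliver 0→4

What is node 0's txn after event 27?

1. propose(0,'z'):  <0:coor t1 ->
2. deliver 0→4:  <4:part t1 ->
3. deliver 4→0:  nop
4. deliver 0→2:  <2:part t1 ->
5. deliver 2→0:  nop
6. deliver 0→3:  <3:part t1 ->
7. deliver 3→0:  nop
8. deliver 0→1:  <1:part t1 ->
9. deliver 1→0:  <0:coor t1 z>
10. deliver 0→2:  <2:part t1 z>
11. timeout(0):  <0:coor t2 z>
12. deliver 0→4:  <4:part t1 z>
13. deliver 4→0:  nop
14. deliver 0→3:  <3:part t1 z>
15. deliver 3→0:  nop
16. deliver 2→1:  nop
17. deliver 3→0:  nop
18. deliver 3→1:  nop
19. crash(4):  <4:✗part t1 z>
20. recover(4):  <4:part t1 z>
21. propose(0,'p'):  <0:coor t3 z>
22. deliver 0→4:  <4:part t2 z>
23. deliver 3→4:  nop
24. deliver 1→0:  nop
25. timeout(0):  <0:coor t4 z>
26. crash(4):  <4:✗part t2 z>
27. crash(3):  <3:✗part t1 z>

4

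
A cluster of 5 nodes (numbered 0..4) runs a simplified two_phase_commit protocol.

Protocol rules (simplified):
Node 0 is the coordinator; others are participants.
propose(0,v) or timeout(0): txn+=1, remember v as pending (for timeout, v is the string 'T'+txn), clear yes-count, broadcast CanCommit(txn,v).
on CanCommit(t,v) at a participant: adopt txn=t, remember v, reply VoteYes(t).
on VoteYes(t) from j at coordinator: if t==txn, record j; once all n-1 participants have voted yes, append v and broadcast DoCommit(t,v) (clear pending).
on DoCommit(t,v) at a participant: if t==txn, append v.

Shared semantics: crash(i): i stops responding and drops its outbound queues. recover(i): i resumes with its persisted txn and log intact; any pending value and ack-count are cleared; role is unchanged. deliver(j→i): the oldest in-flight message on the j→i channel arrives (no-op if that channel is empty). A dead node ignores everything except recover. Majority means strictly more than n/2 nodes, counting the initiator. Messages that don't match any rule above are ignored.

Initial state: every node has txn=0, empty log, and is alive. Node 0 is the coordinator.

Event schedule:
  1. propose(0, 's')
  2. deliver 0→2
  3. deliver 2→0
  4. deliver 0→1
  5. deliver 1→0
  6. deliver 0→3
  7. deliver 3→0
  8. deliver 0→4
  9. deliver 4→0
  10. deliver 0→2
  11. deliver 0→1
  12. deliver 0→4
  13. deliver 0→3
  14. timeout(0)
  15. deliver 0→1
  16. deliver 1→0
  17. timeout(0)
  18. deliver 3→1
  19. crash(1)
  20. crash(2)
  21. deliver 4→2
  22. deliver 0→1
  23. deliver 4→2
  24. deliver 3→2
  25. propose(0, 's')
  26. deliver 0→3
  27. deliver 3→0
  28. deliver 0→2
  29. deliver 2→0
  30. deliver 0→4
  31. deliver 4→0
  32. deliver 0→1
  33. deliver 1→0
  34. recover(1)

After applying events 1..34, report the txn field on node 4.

e1 propose(0,'s'): 0[coor,t=1,-]
e2 deliver 0→2: 2[part,t=1,-]
e3 deliver 2→0: ·
e4 deliver 0→1: 1[part,t=1,-]
e5 deliver 1→0: ·
e6 deliver 0→3: 3[part,t=1,-]
e7 deliver 3→0: ·
e8 deliver 0→4: 4[part,t=1,-]
e9 deliver 4→0: 0[coor,t=1,s]
e10 deliver 0→2: 2[part,t=1,s]
e11 deliver 0→1: 1[part,t=1,s]
e12 deliver 0→4: 4[part,t=1,s]
e13 deliver 0→3: 3[part,t=1,s]
e14 timeout(0): 0[coor,t=2,s]
e15 deliver 0→1: 1[part,t=2,s]
e16 deliver 1→0: ·
e17 timeout(0): 0[coor,t=3,s]
e18 deliver 3→1: ·
e19 crash(1): 1[✗part,t=2,s]
e20 crash(2): 2[✗part,t=1,s]
e21 deliver 4→2: ·
e22 deliver 0→1: ·
e23 deliver 4→2: ·
e24 deliver 3→2: ·
e25 propose(0,'s'): 0[coor,t=4,s]
e26 deliver 0→3: 3[part,t=2,s]
e27 deliver 3→0: ·
e28 deliver 0→2: ·
e29 deliver 2→0: ·
e30 deliver 0→4: 4[part,t=2,s]
e31 deliver 4→0: ·
e32 deliver 0→1: ·
e33 deliver 1→0: ·
e34 recover(1): 1[part,t=2,s]

2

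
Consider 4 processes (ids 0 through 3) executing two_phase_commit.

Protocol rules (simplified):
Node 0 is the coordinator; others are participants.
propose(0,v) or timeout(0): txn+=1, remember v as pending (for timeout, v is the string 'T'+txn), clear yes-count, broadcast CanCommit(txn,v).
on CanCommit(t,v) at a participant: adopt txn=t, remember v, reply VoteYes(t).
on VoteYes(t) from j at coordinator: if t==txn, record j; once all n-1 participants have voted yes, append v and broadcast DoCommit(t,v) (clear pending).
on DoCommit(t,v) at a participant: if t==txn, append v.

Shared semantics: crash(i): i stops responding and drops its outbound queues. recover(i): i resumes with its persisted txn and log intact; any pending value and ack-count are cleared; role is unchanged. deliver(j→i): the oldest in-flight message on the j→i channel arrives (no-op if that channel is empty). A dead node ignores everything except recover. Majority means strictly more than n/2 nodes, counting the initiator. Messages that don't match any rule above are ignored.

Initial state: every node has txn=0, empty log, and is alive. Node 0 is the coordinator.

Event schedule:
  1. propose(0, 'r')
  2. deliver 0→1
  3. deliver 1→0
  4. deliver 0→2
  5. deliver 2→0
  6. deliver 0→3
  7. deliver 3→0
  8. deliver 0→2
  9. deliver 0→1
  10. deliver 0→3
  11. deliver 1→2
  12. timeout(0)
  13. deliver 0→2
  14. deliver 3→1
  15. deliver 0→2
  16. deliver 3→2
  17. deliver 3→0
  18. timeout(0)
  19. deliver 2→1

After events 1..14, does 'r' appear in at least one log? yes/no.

yes

after 1 — propose(0,'r'): n0:coor/t1/[-]
after 2 — deliver 0→1: n1:part/t1/[-]
after 3 — deliver 1→0: ·
after 4 — deliver 0→2: n2:part/t1/[-]
after 5 — deliver 2→0: ·
after 6 — deliver 0→3: n3:part/t1/[-]
after 7 — deliver 3→0: n0:coor/t1/[r]
after 8 — deliver 0→2: n2:part/t1/[r]
after 9 — deliver 0→1: n1:part/t1/[r]
after 10 — deliver 0→3: n3:part/t1/[r]
after 11 — deliver 1→2: ·
after 12 — timeout(0): n0:coor/t2/[r]
after 13 — deliver 0→2: n2:part/t2/[r]
after 14 — deliver 3→1: ·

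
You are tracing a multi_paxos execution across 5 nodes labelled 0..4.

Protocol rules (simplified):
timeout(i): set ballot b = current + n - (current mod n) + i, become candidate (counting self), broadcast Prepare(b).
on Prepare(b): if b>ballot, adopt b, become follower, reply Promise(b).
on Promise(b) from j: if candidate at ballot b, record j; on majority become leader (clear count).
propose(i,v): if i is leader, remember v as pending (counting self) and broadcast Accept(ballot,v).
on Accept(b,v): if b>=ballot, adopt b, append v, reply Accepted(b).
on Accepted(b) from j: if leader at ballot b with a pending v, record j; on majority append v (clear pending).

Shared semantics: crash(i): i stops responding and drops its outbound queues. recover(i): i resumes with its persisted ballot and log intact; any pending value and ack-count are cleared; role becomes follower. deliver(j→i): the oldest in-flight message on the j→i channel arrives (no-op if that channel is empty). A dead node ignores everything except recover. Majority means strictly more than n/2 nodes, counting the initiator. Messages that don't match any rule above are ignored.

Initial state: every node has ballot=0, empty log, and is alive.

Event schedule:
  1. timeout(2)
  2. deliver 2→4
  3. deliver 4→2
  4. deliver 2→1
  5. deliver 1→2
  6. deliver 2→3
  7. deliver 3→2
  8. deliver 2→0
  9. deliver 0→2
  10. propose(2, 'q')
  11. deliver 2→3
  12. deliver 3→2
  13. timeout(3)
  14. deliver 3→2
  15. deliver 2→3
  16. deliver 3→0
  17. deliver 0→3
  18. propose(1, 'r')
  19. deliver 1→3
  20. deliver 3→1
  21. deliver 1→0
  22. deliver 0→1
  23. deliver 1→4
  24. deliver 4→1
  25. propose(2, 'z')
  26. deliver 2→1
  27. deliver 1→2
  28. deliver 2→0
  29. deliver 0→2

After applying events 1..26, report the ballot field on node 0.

13

after 1 — timeout(2): n2:cand/b7/[-]
after 2 — deliver 2→4: n4:foll/b7/[-]
after 3 — deliver 4→2: ·
after 4 — deliver 2→1: n1:foll/b7/[-]
after 5 — deliver 1→2: n2:lead/b7/[-]
after 6 — deliver 2→3: n3:foll/b7/[-]
after 7 — deliver 3→2: ·
after 8 — deliver 2→0: n0:foll/b7/[-]
after 9 — deliver 0→2: ·
after 10 — propose(2,'q'): ·
after 11 — deliver 2→3: n3:foll/b7/[q]
after 12 — deliver 3→2: ·
after 13 — timeout(3): n3:cand/b13/[q]
after 14 — deliver 3→2: n2:foll/b13/[-]
after 15 — deliver 2→3: ·
after 16 — deliver 3→0: n0:foll/b13/[-]
after 17 — deliver 0→3: n3:lead/b13/[q]
after 18 — propose(1,'r'): ·
after 19 — deliver 1→3: ·
after 20 — deliver 3→1: n1:foll/b13/[-]
after 21 — deliver 1→0: ·
after 22 — deliver 0→1: ·
after 23 — deliver 1→4: ·
after 24 — deliver 4→1: ·
after 25 — propose(2,'z'): ·
after 26 — deliver 2→1: ·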